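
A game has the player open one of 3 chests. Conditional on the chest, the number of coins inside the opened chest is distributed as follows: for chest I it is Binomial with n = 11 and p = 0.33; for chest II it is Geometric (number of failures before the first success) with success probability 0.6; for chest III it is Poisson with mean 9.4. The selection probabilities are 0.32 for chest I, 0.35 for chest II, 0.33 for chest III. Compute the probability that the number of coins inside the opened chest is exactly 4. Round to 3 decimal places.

Conditional on each chest, P(X = 4): I: 0.237188; II: 0.01536; III: 0.0269111.
By total probability, P(X = 4) = 0.32·0.237188 + 0.35·0.01536 + 0.33·0.0269111 = 0.0901569.

0.090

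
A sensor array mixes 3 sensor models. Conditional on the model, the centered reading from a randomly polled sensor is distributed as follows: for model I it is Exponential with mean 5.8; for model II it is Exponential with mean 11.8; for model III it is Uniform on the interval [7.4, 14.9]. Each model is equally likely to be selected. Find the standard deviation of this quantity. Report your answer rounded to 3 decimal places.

Per component, I: μ=5.8, E[X²]=67.28; II: μ=11.8, E[X²]=278.48; III: μ=11.15, E[X²]=129.01.
E[X] = 0.333333·5.8 + 0.333333·11.8 + 0.333333·11.15 = 9.58333.
E[X²] = 0.333333·67.28 + 0.333333·278.48 + 0.333333·129.01 = 158.257.
Var(X) = E[X²] − (E[X])² = 158.257 − 91.8403 = 66.4164.
SD(X) = √66.4164 = 8.14963.

8.150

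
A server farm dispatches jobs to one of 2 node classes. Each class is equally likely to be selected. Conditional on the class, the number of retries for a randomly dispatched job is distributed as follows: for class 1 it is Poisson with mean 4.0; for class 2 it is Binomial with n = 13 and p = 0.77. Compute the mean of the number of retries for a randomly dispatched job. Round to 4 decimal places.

Component means — 1: 4; 2: 10.01.
E[X] = 0.5·4 + 0.5·10.01 = 7.005.

7.0050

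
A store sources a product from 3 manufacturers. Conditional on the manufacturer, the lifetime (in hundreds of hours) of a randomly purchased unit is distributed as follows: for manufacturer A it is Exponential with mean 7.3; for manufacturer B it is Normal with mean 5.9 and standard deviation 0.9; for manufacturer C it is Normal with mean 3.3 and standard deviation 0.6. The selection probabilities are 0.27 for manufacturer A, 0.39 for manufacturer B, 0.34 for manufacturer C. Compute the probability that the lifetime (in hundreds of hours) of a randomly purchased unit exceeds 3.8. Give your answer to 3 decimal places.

0.615

Conditional on each manufacturer, P(X > 3.8): A: 0.594195; B: 0.990185; C: 0.202328.
By total probability, P(X > 3.8) = 0.27·0.594195 + 0.39·0.990185 + 0.34·0.202328 = 0.615396.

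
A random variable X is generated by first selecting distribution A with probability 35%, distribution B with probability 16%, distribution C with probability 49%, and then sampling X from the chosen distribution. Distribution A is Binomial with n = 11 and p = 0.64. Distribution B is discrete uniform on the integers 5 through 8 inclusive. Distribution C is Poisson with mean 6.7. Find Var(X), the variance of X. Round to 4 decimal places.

4.4093

Per component, A: μ=7.04, E[X²]=52.096; B: μ=6.5, E[X²]=43.5; C: μ=6.7, E[X²]=51.59.
E[X] = 0.35·7.04 + 0.16·6.5 + 0.49·6.7 = 6.787.
E[X²] = 0.35·52.096 + 0.16·43.5 + 0.49·51.59 = 50.4727.
Var(X) = E[X²] − (E[X])² = 50.4727 − 46.0634 = 4.40933.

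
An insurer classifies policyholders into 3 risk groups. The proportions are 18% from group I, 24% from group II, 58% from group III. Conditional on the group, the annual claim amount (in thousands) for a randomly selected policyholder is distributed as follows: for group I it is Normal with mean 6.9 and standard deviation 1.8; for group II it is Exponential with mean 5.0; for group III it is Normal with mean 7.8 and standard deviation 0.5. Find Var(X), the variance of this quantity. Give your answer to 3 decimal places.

Per component, I: μ=6.9, E[X²]=50.85; II: μ=5, E[X²]=50; III: μ=7.8, E[X²]=61.09.
E[X] = 0.18·6.9 + 0.24·5 + 0.58·7.8 = 6.966.
E[X²] = 0.18·50.85 + 0.24·50 + 0.58·61.09 = 56.5852.
Var(X) = E[X²] − (E[X])² = 56.5852 − 48.5252 = 8.06004.

8.060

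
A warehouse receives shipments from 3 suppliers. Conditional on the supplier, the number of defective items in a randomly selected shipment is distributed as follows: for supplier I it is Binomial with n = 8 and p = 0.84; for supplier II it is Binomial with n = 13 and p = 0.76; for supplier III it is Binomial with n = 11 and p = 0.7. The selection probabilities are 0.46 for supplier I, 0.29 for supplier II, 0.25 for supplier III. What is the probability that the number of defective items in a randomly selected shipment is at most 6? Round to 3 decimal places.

Conditional on each supplier, P(X ≤ 6): I: 0.374408; II: 0.0194752; III: 0.210305.
By total probability, P(X ≤ 6) = 0.46·0.374408 + 0.29·0.0194752 + 0.25·0.210305 = 0.230452.

0.230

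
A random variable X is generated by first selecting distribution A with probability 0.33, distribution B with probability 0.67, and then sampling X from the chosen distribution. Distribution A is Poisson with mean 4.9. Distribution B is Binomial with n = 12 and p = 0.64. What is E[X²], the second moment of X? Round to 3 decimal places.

For each component E[X²] = Var + (mean)², giving A: 28.91; B: 61.7472.
Overall E[X²] = 0.33·28.91 + 0.67·61.7472 = 50.9109.

50.911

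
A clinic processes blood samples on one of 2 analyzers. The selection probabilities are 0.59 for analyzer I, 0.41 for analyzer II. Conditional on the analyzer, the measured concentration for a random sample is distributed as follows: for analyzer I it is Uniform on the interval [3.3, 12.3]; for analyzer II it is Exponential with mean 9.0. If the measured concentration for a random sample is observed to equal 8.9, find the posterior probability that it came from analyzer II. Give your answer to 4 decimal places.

Likelihoods f(8.9 | ·): I: 0.111111; II: 0.0413322.
Posterior ∝ prior × likelihood. Numerator for II: 0.41·0.0413322 = 0.0169462.
Normalizing constant: 0.59·0.111111 + 0.41·0.0413322 = 0.0825018.
P(II | observation) = 0.0169462 / 0.0825018 = 0.205404.

0.2054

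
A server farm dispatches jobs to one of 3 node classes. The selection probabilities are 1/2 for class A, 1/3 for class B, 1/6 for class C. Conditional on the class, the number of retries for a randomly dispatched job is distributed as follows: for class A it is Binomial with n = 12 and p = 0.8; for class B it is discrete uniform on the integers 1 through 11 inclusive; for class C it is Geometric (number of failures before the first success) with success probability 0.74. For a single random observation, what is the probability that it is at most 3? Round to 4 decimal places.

Conditional on each class, P(X ≤ 3): A: 6.21978e-05; B: 0.272727; C: 0.99543.
By total probability, P(X ≤ 3) = 0.5·6.21978e-05 + 0.333333·0.272727 + 0.166667·0.99543 = 0.256845.

0.2568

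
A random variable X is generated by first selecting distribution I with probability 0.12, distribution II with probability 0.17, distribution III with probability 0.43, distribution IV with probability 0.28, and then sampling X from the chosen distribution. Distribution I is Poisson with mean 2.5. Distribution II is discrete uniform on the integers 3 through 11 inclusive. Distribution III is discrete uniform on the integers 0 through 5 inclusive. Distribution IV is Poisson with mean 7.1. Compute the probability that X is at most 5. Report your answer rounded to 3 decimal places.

0.682

Conditional on each component, P(X ≤ 5): I: 0.957979; II: 0.333333; III: 1; IV: 0.288119.
By total probability, P(X ≤ 5) = 0.12·0.957979 + 0.17·0.333333 + 0.43·1 + 0.28·0.288119 = 0.682298.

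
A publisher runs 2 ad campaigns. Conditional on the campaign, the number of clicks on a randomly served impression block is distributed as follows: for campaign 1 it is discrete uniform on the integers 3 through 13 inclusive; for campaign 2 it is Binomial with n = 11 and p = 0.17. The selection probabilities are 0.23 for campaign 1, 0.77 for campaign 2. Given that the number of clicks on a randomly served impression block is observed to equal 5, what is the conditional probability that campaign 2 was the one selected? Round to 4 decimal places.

0.4413

Likelihoods P(X=5 | ·): 1: 0.0909091; 2: 0.0214464.
Posterior ∝ prior × likelihood. Numerator for 2: 0.77·0.0214464 = 0.0165138.
Normalizing constant: 0.23·0.0909091 + 0.77·0.0214464 = 0.0374228.
P(2 | observation) = 0.0165138 / 0.0374228 = 0.441275.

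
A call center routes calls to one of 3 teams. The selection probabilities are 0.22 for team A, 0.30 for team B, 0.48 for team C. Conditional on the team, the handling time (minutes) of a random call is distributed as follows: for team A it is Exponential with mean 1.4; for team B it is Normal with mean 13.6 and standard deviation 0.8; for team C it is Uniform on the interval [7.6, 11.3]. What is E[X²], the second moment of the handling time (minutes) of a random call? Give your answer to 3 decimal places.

99.955

For each component E[X²] = Var + (mean)², giving A: 3.92; B: 185.6; C: 90.4433.
Overall E[X²] = 0.22·3.92 + 0.3·185.6 + 0.48·90.4433 = 99.9552.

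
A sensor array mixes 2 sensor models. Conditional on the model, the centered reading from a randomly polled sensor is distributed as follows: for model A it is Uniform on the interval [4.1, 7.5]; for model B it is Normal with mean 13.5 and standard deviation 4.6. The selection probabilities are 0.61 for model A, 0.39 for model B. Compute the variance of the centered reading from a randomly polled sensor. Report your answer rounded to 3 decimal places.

22.945

Per component, A: μ=5.8, E[X²]=34.6033; B: μ=13.5, E[X²]=203.41.
E[X] = 0.61·5.8 + 0.39·13.5 = 8.803.
E[X²] = 0.61·34.6033 + 0.39·203.41 = 100.438.
Var(X) = E[X²] − (E[X])² = 100.438 − 77.4928 = 22.9451.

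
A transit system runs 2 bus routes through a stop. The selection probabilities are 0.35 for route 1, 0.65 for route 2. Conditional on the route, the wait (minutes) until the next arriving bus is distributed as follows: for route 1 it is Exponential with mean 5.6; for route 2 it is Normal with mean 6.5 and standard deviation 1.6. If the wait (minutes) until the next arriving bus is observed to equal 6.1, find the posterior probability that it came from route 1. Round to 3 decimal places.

Likelihoods f(6.1 | ·): 1: 0.0600816; 2: 0.241668.
Posterior ∝ prior × likelihood. Numerator for 1: 0.35·0.0600816 = 0.0210285.
Normalizing constant: 0.35·0.0600816 + 0.65·0.241668 = 0.178112.
P(1 | observation) = 0.0210285 / 0.178112 = 0.118063.

0.118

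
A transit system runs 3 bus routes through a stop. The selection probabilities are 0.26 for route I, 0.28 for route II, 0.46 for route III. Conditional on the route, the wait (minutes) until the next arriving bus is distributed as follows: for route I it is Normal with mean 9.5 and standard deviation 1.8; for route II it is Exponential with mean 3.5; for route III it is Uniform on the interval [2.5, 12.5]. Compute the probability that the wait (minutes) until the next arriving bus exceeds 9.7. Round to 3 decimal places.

0.265

Conditional on each route, P(X > 9.7): I: 0.455764; II: 0.0625726; III: 0.28.
By total probability, P(X > 9.7) = 0.26·0.455764 + 0.28·0.0625726 + 0.46·0.28 = 0.264819.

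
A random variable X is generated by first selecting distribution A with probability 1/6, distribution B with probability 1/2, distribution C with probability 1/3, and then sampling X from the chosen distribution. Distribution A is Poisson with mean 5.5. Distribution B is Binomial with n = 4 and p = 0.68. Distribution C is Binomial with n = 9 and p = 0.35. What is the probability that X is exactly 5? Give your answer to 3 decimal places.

0.068

Conditional on each component, P(X = 5): A: 0.171401; B: 0; C: 0.118131.
By total probability, P(X = 5) = 0.166667·0.171401 + 0.5·0 + 0.333333·0.118131 = 0.0679438.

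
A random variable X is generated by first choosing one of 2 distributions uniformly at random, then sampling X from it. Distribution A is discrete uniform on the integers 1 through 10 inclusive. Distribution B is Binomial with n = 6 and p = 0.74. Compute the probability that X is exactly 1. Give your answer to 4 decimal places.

Conditional on each component, P(X = 1): A: 0.1; B: 0.00527533.
By total probability, P(X = 1) = 0.5·0.1 + 0.5·0.00527533 = 0.0526377.

0.0526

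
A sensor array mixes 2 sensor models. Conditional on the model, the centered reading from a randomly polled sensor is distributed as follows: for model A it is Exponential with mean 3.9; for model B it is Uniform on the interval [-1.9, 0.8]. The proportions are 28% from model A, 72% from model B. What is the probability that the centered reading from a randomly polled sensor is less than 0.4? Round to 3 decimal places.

Conditional on each model, P(X < 0.4): A: 0.0974797; B: 0.851852.
By total probability, P(X < 0.4) = 0.28·0.0974797 + 0.72·0.851852 = 0.640628.

0.641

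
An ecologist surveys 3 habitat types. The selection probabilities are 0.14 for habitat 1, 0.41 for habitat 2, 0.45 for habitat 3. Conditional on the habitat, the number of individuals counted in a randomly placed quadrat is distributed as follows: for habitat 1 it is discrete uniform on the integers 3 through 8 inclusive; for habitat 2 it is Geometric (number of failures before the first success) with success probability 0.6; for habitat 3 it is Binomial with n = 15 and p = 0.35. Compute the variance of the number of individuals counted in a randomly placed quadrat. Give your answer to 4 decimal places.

Per component, 1: μ=5.5, E[X²]=33.1667; 2: μ=0.666667, E[X²]=1.55556; 3: μ=5.25, E[X²]=30.975.
E[X] = 0.14·5.5 + 0.41·0.666667 + 0.45·5.25 = 3.40583.
E[X²] = 0.14·33.1667 + 0.41·1.55556 + 0.45·30.975 = 19.2199.
Var(X) = E[X²] − (E[X])² = 19.2199 − 11.5997 = 7.62016.

7.6202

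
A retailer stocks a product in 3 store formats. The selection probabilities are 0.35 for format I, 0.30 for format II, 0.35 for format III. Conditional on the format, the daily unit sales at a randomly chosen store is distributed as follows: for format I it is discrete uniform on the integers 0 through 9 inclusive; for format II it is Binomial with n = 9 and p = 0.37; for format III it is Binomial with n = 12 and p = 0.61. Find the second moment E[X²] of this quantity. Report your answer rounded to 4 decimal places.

33.6841

For each component E[X²] = Var + (mean)², giving I: 28.5; II: 13.1868; III: 56.4372.
Overall E[X²] = 0.35·28.5 + 0.3·13.1868 + 0.35·56.4372 = 33.6841.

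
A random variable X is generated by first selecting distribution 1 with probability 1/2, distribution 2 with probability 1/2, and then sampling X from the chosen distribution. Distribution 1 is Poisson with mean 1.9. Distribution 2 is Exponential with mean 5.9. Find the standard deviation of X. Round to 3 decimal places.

4.728

Per component, 1: μ=1.9, E[X²]=5.51; 2: μ=5.9, E[X²]=69.62.
E[X] = 0.5·1.9 + 0.5·5.9 = 3.9.
E[X²] = 0.5·5.51 + 0.5·69.62 = 37.565.
Var(X) = E[X²] − (E[X])² = 37.565 − 15.21 = 22.355.
SD(X) = √22.355 = 4.72811.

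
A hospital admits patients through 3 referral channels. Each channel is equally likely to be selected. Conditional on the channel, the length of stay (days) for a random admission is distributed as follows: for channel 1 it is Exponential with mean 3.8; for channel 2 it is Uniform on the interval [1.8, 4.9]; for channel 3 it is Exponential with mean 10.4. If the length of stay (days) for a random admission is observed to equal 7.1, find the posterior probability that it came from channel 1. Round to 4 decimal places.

Likelihoods f(7.1 | ·): 1: 0.0406229; 2: 0; 3: 0.0485822.
Posterior ∝ prior × likelihood. Numerator for 1: 0.333333·0.0406229 = 0.013541.
Normalizing constant: 0.333333·0.0406229 + 0.333333·0 + 0.333333·0.0485822 = 0.029735.
P(1 | observation) = 0.013541 / 0.029735 = 0.455388.

0.4554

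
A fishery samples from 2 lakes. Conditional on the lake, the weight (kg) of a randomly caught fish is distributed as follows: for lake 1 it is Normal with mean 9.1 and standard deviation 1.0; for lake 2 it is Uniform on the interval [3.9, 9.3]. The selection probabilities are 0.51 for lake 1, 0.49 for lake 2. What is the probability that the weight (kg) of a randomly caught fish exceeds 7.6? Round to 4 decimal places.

Conditional on each lake, P(X > 7.6): 1: 0.933193; 2: 0.314815.
By total probability, P(X > 7.6) = 0.51·0.933193 + 0.49·0.314815 = 0.630188.

0.6302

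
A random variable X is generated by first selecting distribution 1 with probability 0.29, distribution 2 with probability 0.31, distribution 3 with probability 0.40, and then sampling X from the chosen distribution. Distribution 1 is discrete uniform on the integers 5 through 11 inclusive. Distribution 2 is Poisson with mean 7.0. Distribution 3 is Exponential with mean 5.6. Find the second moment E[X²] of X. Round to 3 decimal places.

62.168

For each component E[X²] = Var + (mean)², giving 1: 68; 2: 56; 3: 62.72.
Overall E[X²] = 0.29·68 + 0.31·56 + 0.4·62.72 = 62.168.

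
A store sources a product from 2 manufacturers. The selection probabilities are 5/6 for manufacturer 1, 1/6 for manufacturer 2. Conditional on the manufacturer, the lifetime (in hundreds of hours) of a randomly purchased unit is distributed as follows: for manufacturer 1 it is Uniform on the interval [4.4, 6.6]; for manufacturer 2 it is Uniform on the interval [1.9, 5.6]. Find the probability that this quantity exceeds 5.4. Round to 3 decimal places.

Conditional on each manufacturer, P(X > 5.4): 1: 0.545455; 2: 0.0540541.
By total probability, P(X > 5.4) = 0.833333·0.545455 + 0.166667·0.0540541 = 0.463554.

0.464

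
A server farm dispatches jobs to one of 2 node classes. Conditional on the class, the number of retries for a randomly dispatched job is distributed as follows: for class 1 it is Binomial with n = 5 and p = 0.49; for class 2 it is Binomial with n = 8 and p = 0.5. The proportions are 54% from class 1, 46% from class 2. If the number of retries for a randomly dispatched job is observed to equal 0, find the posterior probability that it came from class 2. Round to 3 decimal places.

Likelihoods P(X=0 | ·): 1: 0.0345025; 2: 0.00390625.
Posterior ∝ prior × likelihood. Numerator for 2: 0.46·0.00390625 = 0.00179688.
Normalizing constant: 0.54·0.0345025 + 0.46·0.00390625 = 0.0204282.
P(2 | observation) = 0.00179688 / 0.0204282 = 0.0879603.

0.088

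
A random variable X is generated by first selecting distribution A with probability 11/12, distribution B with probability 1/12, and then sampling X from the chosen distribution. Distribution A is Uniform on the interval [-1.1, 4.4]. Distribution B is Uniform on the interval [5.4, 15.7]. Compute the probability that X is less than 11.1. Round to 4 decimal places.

0.9628

Conditional on each component, P(X < 11.1): A: 1; B: 0.553398.
By total probability, P(X < 11.1) = 0.916667·1 + 0.0833333·0.553398 = 0.962783.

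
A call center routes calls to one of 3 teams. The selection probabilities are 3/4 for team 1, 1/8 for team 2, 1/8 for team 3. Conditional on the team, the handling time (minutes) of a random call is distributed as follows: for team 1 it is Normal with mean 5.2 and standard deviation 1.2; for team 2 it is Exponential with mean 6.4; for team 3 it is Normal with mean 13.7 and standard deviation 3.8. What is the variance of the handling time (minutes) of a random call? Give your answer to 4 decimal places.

Per component, 1: μ=5.2, E[X²]=28.48; 2: μ=6.4, E[X²]=81.92; 3: μ=13.7, E[X²]=202.13.
E[X] = 0.75·5.2 + 0.125·6.4 + 0.125·13.7 = 6.4125.
E[X²] = 0.75·28.48 + 0.125·81.92 + 0.125·202.13 = 56.8663.
Var(X) = E[X²] − (E[X])² = 56.8663 − 41.1202 = 15.7461.

15.7461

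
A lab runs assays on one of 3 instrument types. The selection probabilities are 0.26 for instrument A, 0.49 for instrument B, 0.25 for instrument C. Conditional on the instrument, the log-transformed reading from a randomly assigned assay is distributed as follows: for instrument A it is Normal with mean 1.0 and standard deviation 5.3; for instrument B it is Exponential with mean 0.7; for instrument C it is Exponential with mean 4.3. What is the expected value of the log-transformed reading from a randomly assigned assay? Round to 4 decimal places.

Component means — A: 1; B: 0.7; C: 4.3.
E[X] = 0.26·1 + 0.49·0.7 + 0.25·4.3 = 1.678.

1.6780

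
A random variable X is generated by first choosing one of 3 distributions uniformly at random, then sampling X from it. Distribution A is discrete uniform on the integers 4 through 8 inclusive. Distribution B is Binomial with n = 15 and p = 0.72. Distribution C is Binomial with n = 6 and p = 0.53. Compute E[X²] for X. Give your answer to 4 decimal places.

56.4237

For each component E[X²] = Var + (mean)², giving A: 38; B: 119.664; C: 11.607.
Overall E[X²] = 0.333333·38 + 0.333333·119.664 + 0.333333·11.607 = 56.4237.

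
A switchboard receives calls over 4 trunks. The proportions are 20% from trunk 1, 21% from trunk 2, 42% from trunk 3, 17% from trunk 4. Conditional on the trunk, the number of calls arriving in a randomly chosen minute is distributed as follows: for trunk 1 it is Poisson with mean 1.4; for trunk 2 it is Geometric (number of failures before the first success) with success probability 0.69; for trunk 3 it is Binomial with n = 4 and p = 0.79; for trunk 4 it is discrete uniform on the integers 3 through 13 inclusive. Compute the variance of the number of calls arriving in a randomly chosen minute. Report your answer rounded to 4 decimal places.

Per component, 1: μ=1.4, E[X²]=3.36; 2: μ=0.449275, E[X²]=0.852972; 3: μ=3.16, E[X²]=10.6492; 4: μ=8, E[X²]=74.
E[X] = 0.2·1.4 + 0.21·0.449275 + 0.42·3.16 + 0.17·8 = 3.06155.
E[X²] = 0.2·3.36 + 0.21·0.852972 + 0.42·10.6492 + 0.17·74 = 17.9038.
Var(X) = E[X²] − (E[X])² = 17.9038 − 9.37308 = 8.53071.

8.5307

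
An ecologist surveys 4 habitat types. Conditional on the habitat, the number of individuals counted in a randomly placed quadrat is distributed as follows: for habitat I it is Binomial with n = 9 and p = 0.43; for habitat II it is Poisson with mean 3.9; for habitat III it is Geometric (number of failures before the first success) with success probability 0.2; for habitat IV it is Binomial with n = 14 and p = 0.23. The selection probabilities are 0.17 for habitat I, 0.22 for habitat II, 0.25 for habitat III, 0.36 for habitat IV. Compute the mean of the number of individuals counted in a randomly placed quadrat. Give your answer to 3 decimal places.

Component means — I: 3.87; II: 3.9; III: 4; IV: 3.22.
E[X] = 0.17·3.87 + 0.22·3.9 + 0.25·4 + 0.36·3.22 = 3.6751.

3.675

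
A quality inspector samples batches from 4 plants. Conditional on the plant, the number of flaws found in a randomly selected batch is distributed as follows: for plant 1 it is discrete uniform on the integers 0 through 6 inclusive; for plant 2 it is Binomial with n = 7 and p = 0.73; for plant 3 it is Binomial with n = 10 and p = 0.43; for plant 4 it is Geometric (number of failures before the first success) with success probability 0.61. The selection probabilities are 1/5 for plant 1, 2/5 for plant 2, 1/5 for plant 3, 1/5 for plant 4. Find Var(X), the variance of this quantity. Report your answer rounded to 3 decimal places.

4.886

Per component, 1: μ=3, E[X²]=13; 2: μ=5.11, E[X²]=27.4918; 3: μ=4.3, E[X²]=20.941; 4: μ=0.639344, E[X²]=1.45687.
E[X] = 0.2·3 + 0.4·5.11 + 0.2·4.3 + 0.2·0.639344 = 3.63187.
E[X²] = 0.2·13 + 0.4·27.4918 + 0.2·20.941 + 0.2·1.45687 = 18.0763.
Var(X) = E[X²] − (E[X])² = 18.0763 − 13.1905 = 4.88582.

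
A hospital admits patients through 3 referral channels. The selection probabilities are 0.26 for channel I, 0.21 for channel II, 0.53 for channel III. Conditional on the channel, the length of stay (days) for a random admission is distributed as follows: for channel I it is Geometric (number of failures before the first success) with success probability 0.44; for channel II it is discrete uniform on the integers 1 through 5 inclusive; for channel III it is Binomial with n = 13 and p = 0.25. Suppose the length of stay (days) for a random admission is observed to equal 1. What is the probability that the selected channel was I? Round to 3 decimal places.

Likelihoods P(X=1 | ·): I: 0.2464; II: 0.2; III: 0.102948.
Posterior ∝ prior × likelihood. Numerator for I: 0.26·0.2464 = 0.064064.
Normalizing constant: 0.26·0.2464 + 0.21·0.2 + 0.53·0.102948 = 0.160627.
P(I | observation) = 0.064064 / 0.160627 = 0.398838.

0.399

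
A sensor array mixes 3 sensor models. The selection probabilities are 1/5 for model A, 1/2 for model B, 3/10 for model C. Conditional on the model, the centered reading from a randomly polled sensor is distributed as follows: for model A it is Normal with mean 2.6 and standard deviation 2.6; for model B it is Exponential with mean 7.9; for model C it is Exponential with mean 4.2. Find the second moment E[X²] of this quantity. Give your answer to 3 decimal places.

75.698

For each component E[X²] = Var + (mean)², giving A: 13.52; B: 124.82; C: 35.28.
Overall E[X²] = 0.2·13.52 + 0.5·124.82 + 0.3·35.28 = 75.698.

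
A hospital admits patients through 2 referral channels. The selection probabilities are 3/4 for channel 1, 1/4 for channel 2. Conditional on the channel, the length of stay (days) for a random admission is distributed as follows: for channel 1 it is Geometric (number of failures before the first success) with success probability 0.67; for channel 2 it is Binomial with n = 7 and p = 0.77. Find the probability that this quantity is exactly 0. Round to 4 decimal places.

0.5025

Conditional on each channel, P(X = 0): 1: 0.67; 2: 3.40483e-05.
By total probability, P(X = 0) = 0.75·0.67 + 0.25·3.40483e-05 = 0.502509.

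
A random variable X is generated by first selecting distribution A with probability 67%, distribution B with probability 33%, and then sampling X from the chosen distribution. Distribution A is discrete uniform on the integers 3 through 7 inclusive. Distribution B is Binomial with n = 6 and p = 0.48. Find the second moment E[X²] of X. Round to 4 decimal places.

For each component E[X²] = Var + (mean)², giving A: 27; B: 9.792.
Overall E[X²] = 0.67·27 + 0.33·9.792 = 21.3214.

21.3214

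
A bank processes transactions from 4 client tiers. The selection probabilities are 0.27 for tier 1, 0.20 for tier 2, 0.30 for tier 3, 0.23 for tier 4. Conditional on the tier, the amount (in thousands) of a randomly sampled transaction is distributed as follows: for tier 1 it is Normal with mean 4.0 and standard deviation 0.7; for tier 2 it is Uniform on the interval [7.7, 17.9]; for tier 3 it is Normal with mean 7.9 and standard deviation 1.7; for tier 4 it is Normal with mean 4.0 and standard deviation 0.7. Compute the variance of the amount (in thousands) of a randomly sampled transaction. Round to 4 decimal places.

Per component, 1: μ=4, E[X²]=16.49; 2: μ=12.8, E[X²]=172.51; 3: μ=7.9, E[X²]=65.3; 4: μ=4, E[X²]=16.49.
E[X] = 0.27·4 + 0.2·12.8 + 0.3·7.9 + 0.23·4 = 6.93.
E[X²] = 0.27·16.49 + 0.2·172.51 + 0.3·65.3 + 0.23·16.49 = 62.337.
Var(X) = E[X²] − (E[X])² = 62.337 − 48.0249 = 14.3121.

14.3121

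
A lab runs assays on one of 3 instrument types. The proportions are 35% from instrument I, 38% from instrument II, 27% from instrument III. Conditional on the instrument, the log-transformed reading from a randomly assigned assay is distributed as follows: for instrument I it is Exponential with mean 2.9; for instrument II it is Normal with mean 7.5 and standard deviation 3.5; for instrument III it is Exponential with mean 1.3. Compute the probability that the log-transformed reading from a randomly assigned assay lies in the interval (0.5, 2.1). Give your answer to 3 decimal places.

Conditional on each instrument, P(0.5 < X < 2.1): I: 0.356889; II: 0.0386826; III: 0.481898.
By total probability, P(0.5 < X < 2.1) = 0.35·0.356889 + 0.38·0.0386826 + 0.27·0.481898 = 0.269723.

0.270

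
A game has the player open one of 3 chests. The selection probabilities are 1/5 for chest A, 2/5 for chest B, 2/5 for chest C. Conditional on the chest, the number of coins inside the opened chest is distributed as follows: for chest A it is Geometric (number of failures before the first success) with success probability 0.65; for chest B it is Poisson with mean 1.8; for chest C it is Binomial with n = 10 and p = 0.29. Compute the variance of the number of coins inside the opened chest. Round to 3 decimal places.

2.476

Per component, A: μ=0.538462, E[X²]=1.11834; B: μ=1.8, E[X²]=5.04; C: μ=2.9, E[X²]=10.469.
E[X] = 0.2·0.538462 + 0.4·1.8 + 0.4·2.9 = 1.98769.
E[X²] = 0.2·1.11834 + 0.4·5.04 + 0.4·10.469 = 6.42727.
Var(X) = E[X²] − (E[X])² = 6.42727 − 3.95092 = 2.47635.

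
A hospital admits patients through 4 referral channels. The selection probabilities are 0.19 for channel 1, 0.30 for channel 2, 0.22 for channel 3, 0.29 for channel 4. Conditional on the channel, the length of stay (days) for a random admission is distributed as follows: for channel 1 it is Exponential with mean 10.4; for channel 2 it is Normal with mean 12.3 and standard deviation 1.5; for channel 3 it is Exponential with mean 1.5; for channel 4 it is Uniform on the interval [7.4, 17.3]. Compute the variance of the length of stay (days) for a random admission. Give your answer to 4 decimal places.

Per component, 1: μ=10.4, E[X²]=216.32; 2: μ=12.3, E[X²]=153.54; 3: μ=1.5, E[X²]=4.5; 4: μ=12.35, E[X²]=160.69.
E[X] = 0.19·10.4 + 0.3·12.3 + 0.22·1.5 + 0.29·12.35 = 9.5775.
E[X²] = 0.19·216.32 + 0.3·153.54 + 0.22·4.5 + 0.29·160.69 = 134.753.
Var(X) = E[X²] − (E[X])² = 134.753 − 91.7285 = 43.0244.

43.0244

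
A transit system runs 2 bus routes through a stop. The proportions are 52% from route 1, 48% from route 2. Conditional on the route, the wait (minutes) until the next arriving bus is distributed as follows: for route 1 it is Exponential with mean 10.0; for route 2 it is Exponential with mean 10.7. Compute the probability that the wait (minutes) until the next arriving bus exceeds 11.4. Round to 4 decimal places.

Conditional on each route, P(X > 11.4): 1: 0.319819; 2: 0.344583.
By total probability, P(X > 11.4) = 0.52·0.319819 + 0.48·0.344583 = 0.331706.

0.3317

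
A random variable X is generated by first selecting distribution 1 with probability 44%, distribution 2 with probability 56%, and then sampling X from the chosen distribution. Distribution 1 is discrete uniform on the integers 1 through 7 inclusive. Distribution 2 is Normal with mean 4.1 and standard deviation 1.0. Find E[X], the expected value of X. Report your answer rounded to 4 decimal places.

Component means — 1: 4; 2: 4.1.
E[X] = 0.44·4 + 0.56·4.1 = 4.056.

4.0560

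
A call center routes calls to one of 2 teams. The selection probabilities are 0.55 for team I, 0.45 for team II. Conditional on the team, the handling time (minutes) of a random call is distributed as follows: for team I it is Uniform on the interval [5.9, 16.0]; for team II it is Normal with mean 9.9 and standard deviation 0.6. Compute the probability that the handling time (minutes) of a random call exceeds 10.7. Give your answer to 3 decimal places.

0.330

Conditional on each team, P(X > 10.7): I: 0.524752; II: 0.0912112.
By total probability, P(X > 10.7) = 0.55·0.524752 + 0.45·0.0912112 = 0.329659.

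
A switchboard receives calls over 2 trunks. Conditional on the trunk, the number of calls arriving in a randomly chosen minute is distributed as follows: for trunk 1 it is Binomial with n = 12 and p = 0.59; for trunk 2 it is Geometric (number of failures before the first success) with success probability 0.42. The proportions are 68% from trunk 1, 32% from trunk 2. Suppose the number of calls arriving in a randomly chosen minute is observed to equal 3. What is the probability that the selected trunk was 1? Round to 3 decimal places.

0.277

Likelihoods P(X=3 | ·): 1: 0.0147922; 2: 0.081947.
Posterior ∝ prior × likelihood. Numerator for 1: 0.68·0.0147922 = 0.0100587.
Normalizing constant: 0.68·0.0147922 + 0.32·0.081947 = 0.0362818.
P(1 | observation) = 0.0100587 / 0.0362818 = 0.277239.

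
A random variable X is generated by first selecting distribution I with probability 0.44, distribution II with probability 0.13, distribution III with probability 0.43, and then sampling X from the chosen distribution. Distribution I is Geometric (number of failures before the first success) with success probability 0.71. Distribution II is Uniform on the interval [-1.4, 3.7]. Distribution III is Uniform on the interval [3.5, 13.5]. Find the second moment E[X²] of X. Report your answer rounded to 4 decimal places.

For each component E[X²] = Var + (mean)², giving I: 0.742115; II: 3.49; III: 80.5833.
Overall E[X²] = 0.44·0.742115 + 0.13·3.49 + 0.43·80.5833 = 35.4311.

35.4311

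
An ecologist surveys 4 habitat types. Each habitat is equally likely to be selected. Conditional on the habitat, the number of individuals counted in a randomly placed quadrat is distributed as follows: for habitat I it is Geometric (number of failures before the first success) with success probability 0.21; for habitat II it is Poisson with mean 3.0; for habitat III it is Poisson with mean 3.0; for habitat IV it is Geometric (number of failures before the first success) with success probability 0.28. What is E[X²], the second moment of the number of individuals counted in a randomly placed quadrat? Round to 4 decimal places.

17.9654

For each component E[X²] = Var + (mean)², giving I: 32.0658; II: 12; III: 12; IV: 15.7959.
Overall E[X²] = 0.25·32.0658 + 0.25·12 + 0.25·12 + 0.25·15.7959 = 17.9654.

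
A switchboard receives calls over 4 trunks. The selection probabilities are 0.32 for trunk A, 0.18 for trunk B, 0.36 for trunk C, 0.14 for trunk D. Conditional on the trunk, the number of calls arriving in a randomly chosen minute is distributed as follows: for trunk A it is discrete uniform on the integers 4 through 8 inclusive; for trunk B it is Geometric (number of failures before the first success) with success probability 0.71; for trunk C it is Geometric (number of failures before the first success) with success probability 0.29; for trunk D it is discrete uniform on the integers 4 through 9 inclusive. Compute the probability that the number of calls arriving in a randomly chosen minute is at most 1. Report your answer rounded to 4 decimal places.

0.3434

Conditional on each trunk, P(X ≤ 1): A: 0; B: 0.9159; C: 0.4959; D: 0.
By total probability, P(X ≤ 1) = 0.32·0 + 0.18·0.9159 + 0.36·0.4959 + 0.14·0 = 0.343386.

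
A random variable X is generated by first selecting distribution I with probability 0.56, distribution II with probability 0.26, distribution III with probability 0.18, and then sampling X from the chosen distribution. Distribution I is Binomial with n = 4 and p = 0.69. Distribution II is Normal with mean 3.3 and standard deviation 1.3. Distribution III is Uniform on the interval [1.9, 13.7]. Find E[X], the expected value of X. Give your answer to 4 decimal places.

Component means — I: 2.76; II: 3.3; III: 7.8.
E[X] = 0.56·2.76 + 0.26·3.3 + 0.18·7.8 = 3.8076.

3.8076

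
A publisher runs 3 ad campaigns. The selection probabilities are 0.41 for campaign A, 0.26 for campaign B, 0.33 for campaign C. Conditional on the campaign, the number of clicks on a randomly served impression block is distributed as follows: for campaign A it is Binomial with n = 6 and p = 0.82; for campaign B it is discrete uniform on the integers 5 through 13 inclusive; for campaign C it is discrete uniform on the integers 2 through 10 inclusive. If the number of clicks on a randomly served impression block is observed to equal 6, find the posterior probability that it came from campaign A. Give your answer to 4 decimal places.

Likelihoods P(X=6 | ·): A: 0.304007; B: 0.111111; C: 0.111111.
Posterior ∝ prior × likelihood. Numerator for A: 0.41·0.304007 = 0.124643.
Normalizing constant: 0.41·0.304007 + 0.26·0.111111 + 0.33·0.111111 = 0.190198.
P(A | observation) = 0.124643 / 0.190198 = 0.65533.

0.6553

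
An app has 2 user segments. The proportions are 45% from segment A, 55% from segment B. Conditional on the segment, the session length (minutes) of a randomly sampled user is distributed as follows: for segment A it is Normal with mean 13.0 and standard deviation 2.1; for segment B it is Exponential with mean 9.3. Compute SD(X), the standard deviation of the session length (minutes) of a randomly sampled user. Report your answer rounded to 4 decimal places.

Per component, A: μ=13, E[X²]=173.41; B: μ=9.3, E[X²]=172.98.
E[X] = 0.45·13 + 0.55·9.3 = 10.965.
E[X²] = 0.45·173.41 + 0.55·172.98 = 173.174.
Var(X) = E[X²] − (E[X])² = 173.174 − 120.231 = 52.9423.
SD(X) = √52.9423 = 7.27614.

7.2761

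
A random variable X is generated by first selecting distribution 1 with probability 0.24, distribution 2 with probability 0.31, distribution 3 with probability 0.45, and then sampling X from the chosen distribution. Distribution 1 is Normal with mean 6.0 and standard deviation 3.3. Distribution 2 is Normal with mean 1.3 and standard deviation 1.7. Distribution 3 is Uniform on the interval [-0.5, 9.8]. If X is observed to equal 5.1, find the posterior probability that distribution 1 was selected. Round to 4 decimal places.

0.3601

Likelihoods f(5.1 | ·): 1: 0.116478; 2: 0.0192964; 3: 0.0970874.
Posterior ∝ prior × likelihood. Numerator for 1: 0.24·0.116478 = 0.0279548.
Normalizing constant: 0.24·0.116478 + 0.31·0.0192964 + 0.45·0.0970874 = 0.077626.
P(1 | observation) = 0.0279548 / 0.077626 = 0.360121.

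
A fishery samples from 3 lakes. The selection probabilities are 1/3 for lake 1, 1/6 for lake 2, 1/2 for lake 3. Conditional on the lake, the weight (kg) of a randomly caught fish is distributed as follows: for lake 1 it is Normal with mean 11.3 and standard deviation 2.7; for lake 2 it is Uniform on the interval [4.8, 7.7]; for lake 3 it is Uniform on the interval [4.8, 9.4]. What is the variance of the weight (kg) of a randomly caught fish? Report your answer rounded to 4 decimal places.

Per component, 1: μ=11.3, E[X²]=134.98; 2: μ=6.25, E[X²]=39.7633; 3: μ=7.1, E[X²]=52.1733.
E[X] = 0.333333·11.3 + 0.166667·6.25 + 0.5·7.1 = 8.35833.
E[X²] = 0.333333·134.98 + 0.166667·39.7633 + 0.5·52.1733 = 77.7072.
Var(X) = E[X²] − (E[X])² = 77.7072 − 69.8617 = 7.84549.

7.8455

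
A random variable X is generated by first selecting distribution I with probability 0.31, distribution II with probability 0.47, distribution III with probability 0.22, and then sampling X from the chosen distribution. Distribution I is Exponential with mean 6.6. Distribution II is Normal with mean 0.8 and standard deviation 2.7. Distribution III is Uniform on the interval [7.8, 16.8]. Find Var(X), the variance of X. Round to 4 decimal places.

Per component, I: μ=6.6, E[X²]=87.12; II: μ=0.8, E[X²]=7.93; III: μ=12.3, E[X²]=158.04.
E[X] = 0.31·6.6 + 0.47·0.8 + 0.22·12.3 = 5.128.
E[X²] = 0.31·87.12 + 0.47·7.93 + 0.22·158.04 = 65.5031.
Var(X) = E[X²] − (E[X])² = 65.5031 − 26.2964 = 39.2067.

39.2067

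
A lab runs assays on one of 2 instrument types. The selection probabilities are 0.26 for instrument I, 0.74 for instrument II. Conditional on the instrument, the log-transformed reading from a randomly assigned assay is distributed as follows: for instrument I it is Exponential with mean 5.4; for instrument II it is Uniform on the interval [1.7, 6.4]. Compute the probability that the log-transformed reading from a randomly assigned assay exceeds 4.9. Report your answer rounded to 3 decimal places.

0.341

Conditional on each instrument, P(X > 4.9): I: 0.403569; II: 0.319149.
By total probability, P(X > 4.9) = 0.26·0.403569 + 0.74·0.319149 = 0.341098.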